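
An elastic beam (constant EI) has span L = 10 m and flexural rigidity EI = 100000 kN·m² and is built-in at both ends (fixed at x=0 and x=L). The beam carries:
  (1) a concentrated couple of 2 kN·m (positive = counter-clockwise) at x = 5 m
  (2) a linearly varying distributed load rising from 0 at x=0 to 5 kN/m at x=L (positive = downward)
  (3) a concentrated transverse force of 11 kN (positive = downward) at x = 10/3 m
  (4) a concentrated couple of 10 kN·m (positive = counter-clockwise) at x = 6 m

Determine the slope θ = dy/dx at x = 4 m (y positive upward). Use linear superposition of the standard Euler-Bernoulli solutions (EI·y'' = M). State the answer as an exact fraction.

Load 1 — applied couple M₀=2 kN·m at a=5 m (b=L-a=5):
  θ_1 = (R_Ax²/2 - M_Ax)/EI  [x≤a] with R_A=3/10, M_A=1/2 = ((3/10)·4²/2 - (1/2)·4)/100000 = 1/250000 rad
Load 2 — triangular load w₀=5 kN/m (0→w₀ over full span):
  θ_2 = -w₀(2x(L-x)(L-2x)(x+2L)+x²(L-x)²)/(120LEI) = -5·(2·4·(10-4)·(10-2·4)·(4+2·10)+4²·(10-4)²)/(120·10·100000) = -3/25000 rad
Load 3 — point force P=11 kN at a=10/3 m (b=L-a=20/3):
  θ_3 = Pa²(L-x)(2bL-(3b+a)(L-x))/(2L³EI)  [x>a] = 11·(10/3)²·(10-4)·(2·(20/3)·10-(3·(20/3)+(10/3))·(10-4))/(2·10³·100000) = -11/450000 rad
Load 4 — applied couple M₀=10 kN·m at a=6 m (b=L-a=4):
  θ_4 = (R_Ax²/2 - M_Ax)/EI  [x≤a] with R_A=36/25, M_A=16/5 = ((36/25)·4²/2 - (16/5)·4)/100000 = -1/78125 rad
Superposition: θ = Σ θ_i = -431/2812500 rad ≈ -0.000153 rad

θ(4) = -431/2812500 rad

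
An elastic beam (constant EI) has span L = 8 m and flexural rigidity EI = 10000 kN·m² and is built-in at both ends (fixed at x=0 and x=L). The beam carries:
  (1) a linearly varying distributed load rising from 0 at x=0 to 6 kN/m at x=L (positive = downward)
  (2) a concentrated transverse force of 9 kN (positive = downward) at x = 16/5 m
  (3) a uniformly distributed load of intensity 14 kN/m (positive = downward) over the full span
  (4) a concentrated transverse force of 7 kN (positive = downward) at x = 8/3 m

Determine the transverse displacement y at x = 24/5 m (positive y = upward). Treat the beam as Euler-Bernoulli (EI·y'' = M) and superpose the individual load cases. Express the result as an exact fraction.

Load 1 — triangular load w₀=6 kN/m (0→w₀ over full span):
  y_1 = -w₀x²(L-x)²(x+2L)/(120LEI) = -6·(24/5)²·(8-(24/5))²·((24/5)+2·8)/(120·8·10000) = -29952/9765625 m
Load 2 — point force P=9 kN at a=16/5 m (b=L-a=24/5):
  y_2 = -Pa²(L-x)²(3bL-(3b+a)(L-x))/(6L³EI)  [x>a] = -9·(16/5)²·(8-(24/5))²·(3·(24/5)·8-(3·(24/5)+(16/5))·(8-(24/5)))/(6·8³·10000) = -17664/9765625 m
Load 3 — uniform load w=14 kN/m over full span:
  y_3 = -wx²(L-x)²/(24EI) = -14·(24/5)²·(8-(24/5))²/(24·10000) = -5376/390625 m
Load 4 — point force P=7 kN at a=8/3 m (b=L-a=16/3):
  y_4 = -Pa²(L-x)²(3bL-(3b+a)(L-x))/(6L³EI)  [x>a] = -7·(8/3)²·(8-(24/5))²·(3·(16/3)·8-(3·(16/3)+(8/3))·(8-(24/5)))/(6·8³·10000) = -7168/6328125 m
Superposition: y = Σ y_i = -15639296/791015625 m ≈ -0.019771 m

y(24/5) = -15639296/791015625 m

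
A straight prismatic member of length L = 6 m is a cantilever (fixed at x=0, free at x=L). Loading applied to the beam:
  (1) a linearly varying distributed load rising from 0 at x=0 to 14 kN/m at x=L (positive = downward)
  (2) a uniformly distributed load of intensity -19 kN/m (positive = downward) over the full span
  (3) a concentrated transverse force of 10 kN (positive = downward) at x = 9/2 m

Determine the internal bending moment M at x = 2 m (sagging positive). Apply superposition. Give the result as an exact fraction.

M(2) = 359/9 kN·m

Load 1 — triangular load w₀=14 kN/m (0→w₀ over full span):
  M_1 = w₀Lx/2 - w₀L²/3 - w₀x³/(6L) = 14·6·2/2 - 14·6²/3 - 14·2³/(6·6) = -784/9 kN·m
Load 2 — uniform load w=-19 kN/m over full span:
  M_2 = -w(L-x)²/2 = -(-19)·(6-2)²/2 = 152 kN·m
Load 3 — point force P=10 kN at a=9/2 m (b=L-a=3/2):
  M_3 = -P(a-x)  [x≤a] = -10·((9/2)-2) = -25 kN·m
Superposition: M = Σ M_i = 359/9 kN·m ≈ 39.888889 kN·m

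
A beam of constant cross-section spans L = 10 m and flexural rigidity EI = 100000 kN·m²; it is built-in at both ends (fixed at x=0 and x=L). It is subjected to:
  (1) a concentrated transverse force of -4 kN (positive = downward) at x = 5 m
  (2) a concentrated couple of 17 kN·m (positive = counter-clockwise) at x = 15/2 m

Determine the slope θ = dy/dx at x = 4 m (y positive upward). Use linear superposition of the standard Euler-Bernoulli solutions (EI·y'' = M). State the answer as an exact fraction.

θ(4) = -39/2000000 rad

Load 1 — point force P=-4 kN at a=5 m (b=L-a=5):
  θ_1 = -Pb²x(2aL-(3a+b)x)/(2L³EI)  [x≤a] = -(-4)·5²·4·(2·5·10-(3·5+5)·4)/(2·10³·100000) = 1/25000 rad
Load 2 — applied couple M₀=17 kN·m at a=15/2 m (b=L-a=5/2):
  θ_2 = (R_Ax²/2 - M_Ax)/EI  [x≤a] with R_A=153/80, M_A=85/16 = ((153/80)·4²/2 - (85/16)·4)/100000 = -119/2000000 rad
Superposition: θ = Σ θ_i = -39/2000000 rad ≈ -0.000019 rad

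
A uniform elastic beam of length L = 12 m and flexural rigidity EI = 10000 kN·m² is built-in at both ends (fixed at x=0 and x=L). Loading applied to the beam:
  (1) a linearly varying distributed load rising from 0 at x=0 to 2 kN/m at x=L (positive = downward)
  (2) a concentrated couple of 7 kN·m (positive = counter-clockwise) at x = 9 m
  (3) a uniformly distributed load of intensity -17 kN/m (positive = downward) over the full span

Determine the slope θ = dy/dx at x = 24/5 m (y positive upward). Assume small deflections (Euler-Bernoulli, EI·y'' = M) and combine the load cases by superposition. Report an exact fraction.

θ(24/5) = 132837/12500000 rad

Load 1 — triangular load w₀=2 kN/m (0→w₀ over full span):
  θ_1 = -w₀(2x(L-x)(L-2x)(x+2L)+x²(L-x)²)/(120LEI) = -2·(2·(24/5)·(12-(24/5))·(12-2·(24/5))·((24/5)+2·12)+(24/5)²·(12-(24/5))²)/(120·12·10000) = -324/390625 rad
Load 2 — applied couple M₀=7 kN·m at a=9 m (b=L-a=3):
  θ_2 = (R_Ax²/2 - M_Ax)/EI  [x≤a] with R_A=21/32, M_A=35/16 = ((21/32)·(24/5)²/2 - (35/16)·(24/5))/10000 = -147/500000 rad
Load 3 — uniform load w=-17 kN/m over full span:
  θ_3 = -wx(L-x)(L-2x)/(12EI) = -(-17)·(24/5)·(12-(24/5))·(12-2·(24/5))/(12·10000) = 918/78125 rad
Superposition: θ = Σ θ_i = 132837/12500000 rad ≈ 0.010627 rad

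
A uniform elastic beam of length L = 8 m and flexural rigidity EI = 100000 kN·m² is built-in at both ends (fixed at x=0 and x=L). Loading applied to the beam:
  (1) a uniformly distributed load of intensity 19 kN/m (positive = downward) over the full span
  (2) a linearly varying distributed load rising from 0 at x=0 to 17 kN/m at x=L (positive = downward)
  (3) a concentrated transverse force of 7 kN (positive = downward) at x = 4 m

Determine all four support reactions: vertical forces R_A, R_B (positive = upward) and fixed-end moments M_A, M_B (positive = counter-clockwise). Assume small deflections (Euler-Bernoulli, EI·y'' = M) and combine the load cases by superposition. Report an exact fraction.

R_A = 999/10 kN, M_A = 723/5 kN·m, R_B = 1271/10 kN, M_B = -2441/15 kN·m

Load 1 — uniform load w=19 kN/m over full span:
  R_A = wL/2 = 19·8/2 = 76 kN
  M_A = wL²/12 = 19·8²/12 = 304/3 kN·m
  R_B = wL/2 = 19·8/2 = 76 kN
  M_B = -wL²/12 = -19·8²/12 = -304/3 kN·m
Load 2 — triangular load w₀=17 kN/m (0→w₀ over full span):
  R_A = 3w₀L/20 = 3·17·8/20 = 102/5 kN
  M_A = w₀L²/30 = 17·8²/30 = 544/15 kN·m
  R_B = 7w₀L/20 = 7·17·8/20 = 238/5 kN
  M_B = -w₀L²/20 = -17·8²/20 = -272/5 kN·m
Load 3 — point force P=7 kN at a=4 m (b=L-a=4):
  R_A = Pb²(3a+b)/L³ = 7·4²·(3·4+4)/8³ = 7/2 kN
  M_A = Pab²/L² = 7·4·4²/8² = 7 kN·m
  R_B = Pa²(a+3b)/L³ = 7·4²·(4+3·4)/8³ = 7/2 kN
  M_B = -Pa²b/L² = -7·4²·4/8² = -7 kN·m
Superposition: R_A = 999/10 kN, M_A = 723/5 kN·m, R_B = 1271/10 kN, M_B = -2441/15 kN·m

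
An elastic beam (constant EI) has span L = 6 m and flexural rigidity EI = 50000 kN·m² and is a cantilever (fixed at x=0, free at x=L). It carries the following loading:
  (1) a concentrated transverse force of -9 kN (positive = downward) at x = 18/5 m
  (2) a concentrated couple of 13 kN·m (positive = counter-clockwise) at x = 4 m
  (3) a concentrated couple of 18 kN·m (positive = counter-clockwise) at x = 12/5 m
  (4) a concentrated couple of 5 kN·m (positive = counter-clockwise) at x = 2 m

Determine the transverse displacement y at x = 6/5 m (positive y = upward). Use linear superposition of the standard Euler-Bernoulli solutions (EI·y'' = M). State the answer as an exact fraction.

Load 1 — point force P=-9 kN at a=18/5 m (b=L-a=12/5):
  y_1 = -Px²(3a-x)/(6EI)  [x≤a] = -(-9)·(6/5)²·(3·(18/5)-(6/5))/(6·50000) = 162/390625 m
Load 2 — applied couple M₀=13 kN·m at a=4 m (b=L-a=2):
  y_2 = M₀x²/(2EI)  [x≤a] = 13·(6/5)²/(2·50000) = 117/625000 m
Load 3 — applied couple M₀=18 kN·m at a=12/5 m (b=L-a=18/5):
  y_3 = M₀x²/(2EI)  [x≤a] = 18·(6/5)²/(2·50000) = 81/312500 m
Load 4 — applied couple M₀=5 kN·m at a=2 m (b=L-a=4):
  y_4 = M₀x²/(2EI)  [x≤a] = 5·(6/5)²/(2·50000) = 9/125000 m
Superposition: y = Σ y_i = 729/781250 m ≈ 0.000933 m

y(6/5) = 729/781250 m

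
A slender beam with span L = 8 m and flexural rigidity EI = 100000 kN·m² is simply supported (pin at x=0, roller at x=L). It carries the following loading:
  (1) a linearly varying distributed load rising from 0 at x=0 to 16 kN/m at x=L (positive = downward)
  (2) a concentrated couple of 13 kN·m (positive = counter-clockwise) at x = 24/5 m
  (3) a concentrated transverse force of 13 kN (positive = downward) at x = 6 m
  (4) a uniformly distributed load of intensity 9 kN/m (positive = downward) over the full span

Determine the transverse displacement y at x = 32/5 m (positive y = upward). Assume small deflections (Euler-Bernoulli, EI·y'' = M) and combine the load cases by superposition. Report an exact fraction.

Load 1 — triangular load w₀=16 kN/m (0→w₀ over full span):
  y_1 = -w₀x(7L⁴-10L²x²+3x⁴)/(360LEI) = -16·(32/5)·(7·8⁴-10·8²·(32/5)²+3·(32/5)⁴)/(360·8·100000) = -130048/48828125 m
Load 2 — applied couple M₀=13 kN·m at a=24/5 m (b=L-a=16/5):
  y_2 = (M₀x³/(6L)-M₀(x-a)²/2+C₁x)/EI  [x>a] with C₁=M₀(3b²-L²)/(6L)=-676/75 = (13·(32/5)³/(6·8)-13·((32/5)-(24/5))²/2+(-676/75)·(32/5))/100000 = -13/390625 m
Load 3 — point force P=13 kN at a=6 m (b=L-a=2):
  y_3 = -Pa(L-x)(2Lx-a²-x²)/(6LEI)  [x>a] = -13·6·(8-(32/5))·(2·8·(32/5)-6²-(32/5)²)/(6·8·100000) = -2067/3125000 m
Load 4 — uniform load w=9 kN/m over full span:
  y_4 = -wx(L³-2Lx²+x³)/(24EI) = -9·(32/5)·(8³-2·8·(32/5)²+(32/5)³)/(24·100000) = -5568/1953125 m
Superposition: y = Σ y_i = -2425359/390625000 m ≈ -0.006209 m

y(32/5) = -2425359/390625000 m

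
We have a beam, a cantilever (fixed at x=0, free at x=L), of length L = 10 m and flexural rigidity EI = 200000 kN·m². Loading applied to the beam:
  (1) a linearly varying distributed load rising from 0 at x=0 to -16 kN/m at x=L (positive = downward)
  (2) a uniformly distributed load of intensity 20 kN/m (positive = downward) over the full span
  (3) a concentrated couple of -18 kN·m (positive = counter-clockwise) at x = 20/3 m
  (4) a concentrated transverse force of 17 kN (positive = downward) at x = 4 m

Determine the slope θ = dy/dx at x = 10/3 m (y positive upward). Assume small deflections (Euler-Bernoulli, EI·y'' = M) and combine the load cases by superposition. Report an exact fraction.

Load 1 — triangular load w₀=-16 kN/m (0→w₀ over full span):
  θ_1 = (w₀Lx²/4-w₀L²x/3-w₀x⁴/(24L))/EI = ((-16)·10·(10/3)²/4-(-16)·10²·(10/3)/3-(-16)·(10/3)⁴/(24·10))/200000 = 163/24300 rad
Load 2 — uniform load w=20 kN/m over full span:
  θ_2 = -wx(x²-3Lx+3L²)/(6EI) = -20·(10/3)·((10/3)²-3·10·(10/3)+3·10²)/(6·200000) = -19/1620 rad
Load 3 — applied couple M₀=-18 kN·m at a=20/3 m (b=L-a=10/3):
  θ_3 = M₀x/EI  [x≤a] = (-18)·(10/3)/200000 = -3/10000 rad
Load 4 — point force P=17 kN at a=4 m (b=L-a=6):
  θ_4 = -Px(2a-x)/(2EI)  [x≤a] = -17·(10/3)·(2·4-(10/3))/(2·200000) = -119/180000 rad
Superposition: θ = Σ θ_i = -29071/4860000 rad ≈ -0.005982 rad

θ(10/3) = -29071/4860000 rad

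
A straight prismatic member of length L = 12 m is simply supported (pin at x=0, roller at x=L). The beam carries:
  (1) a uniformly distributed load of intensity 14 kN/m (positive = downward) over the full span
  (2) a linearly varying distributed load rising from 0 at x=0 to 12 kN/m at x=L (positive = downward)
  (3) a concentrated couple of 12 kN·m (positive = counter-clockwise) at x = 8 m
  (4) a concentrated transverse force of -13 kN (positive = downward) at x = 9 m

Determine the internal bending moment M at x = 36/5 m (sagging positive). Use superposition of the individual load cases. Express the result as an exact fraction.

M(36/5) = 42039/125 kN·m

Load 1 — uniform load w=14 kN/m over full span:
  M_1 = wx(L-x)/2 = 14·(36/5)·(12-(36/5))/2 = 6048/25 kN·m
Load 2 — triangular load w₀=12 kN/m (0→w₀ over full span):
  M_2 = w₀Lx/6 - w₀x³/(6L) = 12·12·(36/5)/6 - 12·(36/5)³/(6·12) = 13824/125 kN·m
Load 3 — applied couple M₀=12 kN·m at a=8 m (b=L-a=4):
  M_3 = M₀x/L  [x≤a] = 12·(36/5)/12 = 36/5 kN·m
Load 4 — point force P=-13 kN at a=9 m (b=L-a=3):
  M_4 = Pbx/L  [x≤a] = (-13)·3·(36/5)/12 = -117/5 kN·m
Superposition: M = Σ M_i = 42039/125 kN·m ≈ 336.312000 kN·m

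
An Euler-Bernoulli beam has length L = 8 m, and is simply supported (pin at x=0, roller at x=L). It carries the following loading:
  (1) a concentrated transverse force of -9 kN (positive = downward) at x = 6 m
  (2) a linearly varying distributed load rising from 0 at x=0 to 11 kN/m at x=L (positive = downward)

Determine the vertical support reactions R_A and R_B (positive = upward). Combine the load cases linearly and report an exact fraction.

Load 1 — point force P=-9 kN at a=6 m (b=L-a=2):
  R_A = Pb/L = (-9)·2/8 = -9/4 kN
  R_B = Pa/L = (-9)·6/8 = -27/4 kN
Load 2 — triangular load w₀=11 kN/m (0→w₀ over full span):
  R_A = w₀L/6 = 11·8/6 = 44/3 kN
  R_B = w₀L/3 = 11·8/3 = 88/3 kN
Superposition: R_A = 149/12 kN, R_B = 271/12 kN

R_A = 149/12 kN, R_B = 271/12 kN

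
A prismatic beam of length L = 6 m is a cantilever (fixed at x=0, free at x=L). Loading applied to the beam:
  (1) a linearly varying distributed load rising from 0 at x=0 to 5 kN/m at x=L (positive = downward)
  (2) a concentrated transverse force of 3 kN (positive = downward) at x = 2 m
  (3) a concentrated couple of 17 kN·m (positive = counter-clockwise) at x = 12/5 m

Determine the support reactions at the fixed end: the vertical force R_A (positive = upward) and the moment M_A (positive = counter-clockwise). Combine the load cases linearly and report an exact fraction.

Load 1 — triangular load w₀=5 kN/m (0→w₀ over full span):
  R_A = w₀L/2 = 5·6/2 = 15 kN
  M_A = w₀L²/3 = 5·6²/3 = 60 kN·m
Load 2 — point force P=3 kN at a=2 m (b=L-a=4):
  R_A = P = 3 kN
  M_A = Pa = 3·2 = 6 kN·m
Load 3 — applied couple M₀=17 kN·m at a=12/5 m (b=L-a=18/5):
  R_A = 0 kN
  M_A = -M₀ = -17 kN·m
Superposition: R_A = 18 kN, M_A = 49 kN·m

R_A = 18 kN, M_A = 49 kN·m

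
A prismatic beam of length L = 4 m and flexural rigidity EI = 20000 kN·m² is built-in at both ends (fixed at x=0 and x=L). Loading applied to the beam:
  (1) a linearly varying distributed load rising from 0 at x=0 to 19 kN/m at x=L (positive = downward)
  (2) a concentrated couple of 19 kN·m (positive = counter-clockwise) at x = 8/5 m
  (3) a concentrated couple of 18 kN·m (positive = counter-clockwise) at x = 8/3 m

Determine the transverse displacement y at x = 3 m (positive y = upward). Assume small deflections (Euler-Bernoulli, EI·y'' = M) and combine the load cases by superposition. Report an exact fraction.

Load 1 — triangular load w₀=19 kN/m (0→w₀ over full span):
  y_1 = -w₀x²(L-x)²(x+2L)/(120LEI) = -19·3²·(4-3)²·(3+2·4)/(120·4·20000) = -627/3200000 m
Load 2 — applied couple M₀=19 kN·m at a=8/5 m (b=L-a=12/5):
  y_2 = (R_Ax³/6 - M_Ax²/2 - M₀(x-a)²/2)/EI  [x>a] with R_A=171/25, M_A=57/25 = ((171/25)·3³/6 - (57/25)·3²/2 - 19·(3-(8/5))²/2)/20000 = 19/200000 m
Load 3 — applied couple M₀=18 kN·m at a=8/3 m (b=L-a=4/3):
  y_3 = (R_Ax³/6 - M_Ax²/2 - M₀(x-a)²/2)/EI  [x>a] with R_A=6, M_A=6 = (6·3³/6 - 6·3²/2 - 18·(3-(8/3))²/2)/20000 = -1/20000 m
Superposition: y = Σ y_i = -483/3200000 m ≈ -0.000151 m

y(3) = -483/3200000 m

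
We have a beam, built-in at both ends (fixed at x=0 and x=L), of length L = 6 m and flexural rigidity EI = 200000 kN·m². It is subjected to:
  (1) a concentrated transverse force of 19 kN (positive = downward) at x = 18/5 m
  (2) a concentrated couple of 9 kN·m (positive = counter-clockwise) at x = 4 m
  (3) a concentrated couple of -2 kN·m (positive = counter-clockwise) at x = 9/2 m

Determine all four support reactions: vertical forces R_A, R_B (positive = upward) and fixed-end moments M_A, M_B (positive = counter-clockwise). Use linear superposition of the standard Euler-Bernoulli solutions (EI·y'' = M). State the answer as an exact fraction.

Load 1 — point force P=19 kN at a=18/5 m (b=L-a=12/5):
  R_A = Pb²(3a+b)/L³ = 19·(12/5)²·(3·(18/5)+(12/5))/6³ = 836/125 kN
  M_A = Pab²/L² = 19·(18/5)·(12/5)²/6² = 1368/125 kN·m
  R_B = Pa²(a+3b)/L³ = 19·(18/5)²·((18/5)+3·(12/5))/6³ = 1539/125 kN
  M_B = -Pa²b/L² = -19·(18/5)²·(12/5)/6² = -2052/125 kN·m
Load 2 — applied couple M₀=9 kN·m at a=4 m (b=L-a=2):
  R_A = 6M₀ab/L³ = 6·9·4·2/6³ = 2 kN
  M_A = M₀b(2a-b)/L² = 9·2·(2·4-2)/6² = 3 kN·m
  R_B = -6M₀ab/L³ = -6·9·4·2/6³ = -2 kN
  M_B = M₀a(2b-a)/L² = 9·4·(2·2-4)/6² = 0 kN·m
Load 3 — applied couple M₀=-2 kN·m at a=9/2 m (b=L-a=3/2):
  R_A = 6M₀ab/L³ = 6·(-2)·(9/2)·(3/2)/6³ = -3/8 kN
  M_A = M₀b(2a-b)/L² = (-2)·(3/2)·(2·(9/2)-(3/2))/6² = -5/8 kN·m
  R_B = -6M₀ab/L³ = -6·(-2)·(9/2)·(3/2)/6³ = 3/8 kN
  M_B = M₀a(2b-a)/L² = (-2)·(9/2)·(2·(3/2)-(9/2))/6² = 3/8 kN·m
Superposition: R_A = 8313/1000 kN, M_A = 13319/1000 kN·m, R_B = 10687/1000 kN, M_B = -16041/1000 kN·m

R_A = 8313/1000 kN, M_A = 13319/1000 kN·m, R_B = 10687/1000 kN, M_B = -16041/1000 kN·m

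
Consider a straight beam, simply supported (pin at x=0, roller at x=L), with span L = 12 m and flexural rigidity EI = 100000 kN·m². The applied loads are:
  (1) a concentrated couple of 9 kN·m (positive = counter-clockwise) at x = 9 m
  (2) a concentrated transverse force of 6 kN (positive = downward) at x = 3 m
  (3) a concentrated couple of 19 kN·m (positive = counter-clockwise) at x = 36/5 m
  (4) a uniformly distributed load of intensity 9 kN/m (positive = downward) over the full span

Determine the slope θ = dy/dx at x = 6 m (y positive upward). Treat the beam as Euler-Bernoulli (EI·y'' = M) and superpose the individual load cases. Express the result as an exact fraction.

Load 1 — applied couple M₀=9 kN·m at a=9 m (b=L-a=3):
  θ_1 = (M₀x²/(2L)+C₁)/EI  [x≤a] with C₁=M₀(3b²-L²)/(6L)=-117/8 = (9·6²/(2·12)+(-117/8))/100000 = -9/800000 rad
Load 2 — point force P=6 kN at a=3 m (b=L-a=9):
  θ_2 = -Pa(2L²-6Lx+3x²+a²)/(6LEI)  [x>a] = -6·3·(2·12²-6·12·6+3·6²+3²)/(6·12·100000) = 27/400000 rad
Load 3 — applied couple M₀=19 kN·m at a=36/5 m (b=L-a=24/5):
  θ_3 = (M₀x²/(2L)+C₁)/EI  [x≤a] with C₁=M₀(3b²-L²)/(6L)=-494/25 = (19·6²/(2·12)+(-494/25))/100000 = 437/5000000 rad
Load 4 — uniform load w=9 kN/m over full span:
  θ_4 = -w(L³-6Lx²+4x³)/(24EI) = -9·(12³-6·12·6²+4·6³)/(24·100000) = 0 rad
Superposition: θ = Σ θ_i = 2873/20000000 rad ≈ 0.000144 rad

θ(6) = 2873/20000000 rad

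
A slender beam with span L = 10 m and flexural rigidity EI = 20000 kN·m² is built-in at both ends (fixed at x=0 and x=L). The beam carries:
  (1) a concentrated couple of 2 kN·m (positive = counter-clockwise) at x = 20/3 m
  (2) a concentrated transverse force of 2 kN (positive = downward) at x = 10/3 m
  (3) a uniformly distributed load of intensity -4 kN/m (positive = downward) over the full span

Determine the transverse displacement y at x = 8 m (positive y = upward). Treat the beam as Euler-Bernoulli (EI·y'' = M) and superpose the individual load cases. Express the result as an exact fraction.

y(8) = 2027/1012500 m

Load 1 — applied couple M₀=2 kN·m at a=20/3 m (b=L-a=10/3):
  y_1 = (R_Ax³/6 - M_Ax²/2 - M₀(x-a)²/2)/EI  [x>a] with R_A=4/15, M_A=2/3 = ((4/15)·8³/6 - (2/3)·8²/2 - 2·(8-(20/3))²/2)/20000 = -1/56250 m
Load 2 — point force P=2 kN at a=10/3 m (b=L-a=20/3):
  y_2 = -Pa²(L-x)²(3bL-(3b+a)(L-x))/(6L³EI)  [x>a] = -2·(10/3)²·(10-8)²·(3·(20/3)·10-(3·(20/3)+(10/3))·(10-8))/(6·10³·20000) = -23/202500 m
Load 3 — uniform load w=-4 kN/m over full span:
  y_3 = -wx²(L-x)²/(24EI) = -(-4)·8²·(10-8)²/(24·20000) = 4/1875 m
Superposition: y = Σ y_i = 2027/1012500 m ≈ 0.002002 m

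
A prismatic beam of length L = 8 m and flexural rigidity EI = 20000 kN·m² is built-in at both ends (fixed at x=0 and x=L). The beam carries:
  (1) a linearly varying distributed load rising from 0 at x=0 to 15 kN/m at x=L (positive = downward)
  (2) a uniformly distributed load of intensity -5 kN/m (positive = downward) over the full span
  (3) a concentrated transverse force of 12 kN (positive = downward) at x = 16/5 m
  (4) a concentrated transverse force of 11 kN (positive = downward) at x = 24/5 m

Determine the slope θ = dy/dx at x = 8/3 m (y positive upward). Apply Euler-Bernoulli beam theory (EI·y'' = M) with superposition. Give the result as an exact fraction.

θ(8/3) = -2896/2109375 rad

Load 1 — triangular load w₀=15 kN/m (0→w₀ over full span):
  θ_1 = -w₀(2x(L-x)(L-2x)(x+2L)+x²(L-x)²)/(120LEI) = -15·(2·(8/3)·(8-(8/3))·(8-2·(8/3))·((8/3)+2·8)+(8/3)²·(8-(8/3))²)/(120·8·20000) = -64/50625 rad
Load 2 — uniform load w=-5 kN/m over full span:
  θ_2 = -wx(L-x)(L-2x)/(12EI) = -(-5)·(8/3)·(8-(8/3))·(8-2·(8/3))/(12·20000) = 8/10125 rad
Load 3 — point force P=12 kN at a=16/5 m (b=L-a=24/5):
  θ_3 = -Pb²x(2aL-(3a+b)x)/(2L³EI)  [x≤a] = -12·(24/5)²·(8/3)·(2·(16/5)·8-(3·(16/5)+(24/5))·(8/3))/(2·8³·20000) = -36/78125 rad
Load 4 — point force P=11 kN at a=24/5 m (b=L-a=16/5):
  θ_4 = -Pb²x(2aL-(3a+b)x)/(2L³EI)  [x≤a] = -11·(16/5)²·(8/3)·(2·(24/5)·8-(3·(24/5)+(16/5))·(8/3))/(2·8³·20000) = -308/703125 rad
Superposition: θ = Σ θ_i = -2896/2109375 rad ≈ -0.001373 rad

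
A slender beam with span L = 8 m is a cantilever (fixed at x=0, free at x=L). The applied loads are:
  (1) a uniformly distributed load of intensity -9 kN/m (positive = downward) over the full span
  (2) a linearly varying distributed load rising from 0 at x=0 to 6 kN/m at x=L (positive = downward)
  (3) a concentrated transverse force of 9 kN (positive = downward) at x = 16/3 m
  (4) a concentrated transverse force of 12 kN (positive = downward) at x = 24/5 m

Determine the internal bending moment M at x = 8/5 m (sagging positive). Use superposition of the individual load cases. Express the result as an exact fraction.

M(8/5) = 2776/125 kN·m

Load 1 — uniform load w=-9 kN/m over full span:
  M_1 = -w(L-x)²/2 = -(-9)·(8-(8/5))²/2 = 4608/25 kN·m
Load 2 — triangular load w₀=6 kN/m (0→w₀ over full span):
  M_2 = w₀Lx/2 - w₀L²/3 - w₀x³/(6L) = 6·8·(8/5)/2 - 6·8²/3 - 6·(8/5)³/(6·8) = -11264/125 kN·m
Load 3 — point force P=9 kN at a=16/3 m (b=L-a=8/3):
  M_3 = -P(a-x)  [x≤a] = -9·((16/3)-(8/5)) = -168/5 kN·m
Load 4 — point force P=12 kN at a=24/5 m (b=L-a=16/5):
  M_4 = -P(a-x)  [x≤a] = -12·((24/5)-(8/5)) = -192/5 kN·m
Superposition: M = Σ M_i = 2776/125 kN·m ≈ 22.208000 kN·m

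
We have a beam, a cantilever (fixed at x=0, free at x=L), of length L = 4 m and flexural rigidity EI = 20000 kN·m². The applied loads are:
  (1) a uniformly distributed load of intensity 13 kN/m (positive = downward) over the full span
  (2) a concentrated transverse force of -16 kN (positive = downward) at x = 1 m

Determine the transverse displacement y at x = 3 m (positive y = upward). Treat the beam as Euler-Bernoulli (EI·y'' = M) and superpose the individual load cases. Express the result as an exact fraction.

Load 1 — uniform load w=13 kN/m over full span:
  y_1 = -wx²(x²-4Lx+6L²)/(24EI) = -13·3²·(3²-4·4·3+6·4²)/(24·20000) = -2223/160000 m
Load 2 — point force P=-16 kN at a=1 m (b=L-a=3):
  y_2 = -Pa²(3x-a)/(6EI)  [x>a] = -(-16)·1²·(3·3-1)/(6·20000) = 2/1875 m
Superposition: y = Σ y_i = -6157/480000 m ≈ -0.012827 m

y(3) = -6157/480000 m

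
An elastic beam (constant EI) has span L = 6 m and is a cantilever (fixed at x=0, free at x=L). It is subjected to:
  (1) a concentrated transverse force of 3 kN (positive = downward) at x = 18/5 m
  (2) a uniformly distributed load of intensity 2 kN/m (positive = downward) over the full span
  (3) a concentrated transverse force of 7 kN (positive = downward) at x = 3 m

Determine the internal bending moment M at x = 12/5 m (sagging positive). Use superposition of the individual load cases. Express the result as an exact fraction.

Load 1 — point force P=3 kN at a=18/5 m (b=L-a=12/5):
  M_1 = -P(a-x)  [x≤a] = -3·((18/5)-(12/5)) = -18/5 kN·m
Load 2 — uniform load w=2 kN/m over full span:
  M_2 = -w(L-x)²/2 = -2·(6-(12/5))²/2 = -324/25 kN·m
Load 3 — point force P=7 kN at a=3 m (b=L-a=3):
  M_3 = -P(a-x)  [x≤a] = -7·(3-(12/5)) = -21/5 kN·m
Superposition: M = Σ M_i = -519/25 kN·m ≈ -20.760000 kN·m

M(12/5) = -519/25 kN·m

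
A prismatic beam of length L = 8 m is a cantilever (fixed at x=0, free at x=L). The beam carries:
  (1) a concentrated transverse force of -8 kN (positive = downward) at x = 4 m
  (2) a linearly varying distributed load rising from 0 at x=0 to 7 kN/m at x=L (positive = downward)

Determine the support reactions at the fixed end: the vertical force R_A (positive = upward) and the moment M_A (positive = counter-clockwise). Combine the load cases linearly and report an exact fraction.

R_A = 20 kN, M_A = 352/3 kN·m

Load 1 — point force P=-8 kN at a=4 m (b=L-a=4):
  R_A = P = (-8) = -8 kN
  M_A = Pa = (-8)·4 = -32 kN·m
Load 2 — triangular load w₀=7 kN/m (0→w₀ over full span):
  R_A = w₀L/2 = 7·8/2 = 28 kN
  M_A = w₀L²/3 = 7·8²/3 = 448/3 kN·m
Superposition: R_A = 20 kN, M_A = 352/3 kN·m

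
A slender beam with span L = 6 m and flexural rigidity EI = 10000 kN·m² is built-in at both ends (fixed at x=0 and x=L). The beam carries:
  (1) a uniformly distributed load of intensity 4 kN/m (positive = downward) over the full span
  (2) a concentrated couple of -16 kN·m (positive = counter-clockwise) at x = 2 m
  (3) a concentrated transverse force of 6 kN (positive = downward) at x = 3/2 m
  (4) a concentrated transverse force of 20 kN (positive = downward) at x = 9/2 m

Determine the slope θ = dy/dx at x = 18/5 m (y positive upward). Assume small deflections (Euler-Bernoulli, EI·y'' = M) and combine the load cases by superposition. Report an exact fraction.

θ(18/5) = 3683/5000000 rad

Load 1 — uniform load w=4 kN/m over full span:
  θ_1 = -wx(L-x)(L-2x)/(12EI) = -4·(18/5)·(6-(18/5))·(6-2·(18/5))/(12·10000) = 27/78125 rad
Load 2 — applied couple M₀=-16 kN·m at a=2 m (b=L-a=4):
  θ_2 = (R_Ax²/2 - M_Ax - M₀(x-a))/EI  [x>a] with R_A=-32/9, M_A=0 = ((-32/9)·(18/5)²/2 - 0·(18/5) - (-16)·((18/5)-2))/10000 = 4/15625 rad
Load 3 — point force P=6 kN at a=3/2 m (b=L-a=9/2):
  θ_3 = Pa²(L-x)(2bL-(3b+a)(L-x))/(2L³EI)  [x>a] = 6·(3/2)²·(6-(18/5))·(2·(9/2)·6-(3·(9/2)+(3/2))·(6-(18/5)))/(2·6³·10000) = 27/200000 rad
Load 4 — point force P=20 kN at a=9/2 m (b=L-a=3/2):
  θ_4 = -Pb²x(2aL-(3a+b)x)/(2L³EI)  [x≤a] = -20·(3/2)²·(18/5)·(2·(9/2)·6-(3·(9/2)+(3/2))·(18/5))/(2·6³·10000) = 0 rad
Superposition: θ = Σ θ_i = 3683/5000000 rad ≈ 0.000737 rad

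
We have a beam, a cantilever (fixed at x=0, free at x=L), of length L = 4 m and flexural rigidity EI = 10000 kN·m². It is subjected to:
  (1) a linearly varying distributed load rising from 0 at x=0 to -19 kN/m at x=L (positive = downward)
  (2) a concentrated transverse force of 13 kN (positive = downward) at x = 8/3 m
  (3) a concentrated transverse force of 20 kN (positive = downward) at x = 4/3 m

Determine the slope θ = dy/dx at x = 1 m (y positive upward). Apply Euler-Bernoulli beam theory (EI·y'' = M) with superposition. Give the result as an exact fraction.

Load 1 — triangular load w₀=-19 kN/m (0→w₀ over full span):
  θ_1 = (w₀Lx²/4-w₀L²x/3-w₀x⁴/(24L))/EI = ((-19)·4·1²/4-(-19)·4²·1/3-(-19)·1⁴/(24·4))/10000 = 2641/320000 rad
Load 2 — point force P=13 kN at a=8/3 m (b=L-a=4/3):
  θ_2 = -Px(2a-x)/(2EI)  [x≤a] = -13·1·(2·(8/3)-1)/(2·10000) = -169/60000 rad
Load 3 — point force P=20 kN at a=4/3 m (b=L-a=8/3):
  θ_3 = -Px(2a-x)/(2EI)  [x≤a] = -20·1·(2·(4/3)-1)/(2·10000) = -1/600 rad
Superposition: θ = Σ θ_i = 3619/960000 rad ≈ 0.003770 rad

θ(1) = 3619/960000 rad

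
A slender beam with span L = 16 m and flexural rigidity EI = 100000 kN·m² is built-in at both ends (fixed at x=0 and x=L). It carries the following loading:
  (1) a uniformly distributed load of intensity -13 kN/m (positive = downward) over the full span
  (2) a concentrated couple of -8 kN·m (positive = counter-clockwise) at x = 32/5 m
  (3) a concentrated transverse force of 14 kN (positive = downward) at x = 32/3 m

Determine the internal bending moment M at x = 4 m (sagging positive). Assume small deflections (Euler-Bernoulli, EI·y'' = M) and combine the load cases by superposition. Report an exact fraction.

M(4) = -26096/675 kN·m

Load 1 — uniform load w=-13 kN/m over full span:
  M_1 = wLx/2 - wL²/12 - wx²/2 = (-13)·16·4/2 - (-13)·16²/12 - (-13)·4²/2 = -104/3 kN·m
Load 2 — applied couple M₀=-8 kN·m at a=32/5 m (b=L-a=48/5):
  M_2 = R_Ax - M_A  [x≤a] with R_A=-18/25, M_A=-24/25 = (-18/25)·4 - (-24/25) = -48/25 kN·m
Load 3 — point force P=14 kN at a=32/3 m (b=L-a=16/3):
  M_3 = Pb²(3a+b)x/L³ - Pab²/L²  [x≤a] = 14·(16/3)²·(3·(32/3)+(16/3))·4/16³ - 14·(32/3)·(16/3)²/16² = -56/27 kN·m
Superposition: M = Σ M_i = -26096/675 kN·m ≈ -38.660741 kN·m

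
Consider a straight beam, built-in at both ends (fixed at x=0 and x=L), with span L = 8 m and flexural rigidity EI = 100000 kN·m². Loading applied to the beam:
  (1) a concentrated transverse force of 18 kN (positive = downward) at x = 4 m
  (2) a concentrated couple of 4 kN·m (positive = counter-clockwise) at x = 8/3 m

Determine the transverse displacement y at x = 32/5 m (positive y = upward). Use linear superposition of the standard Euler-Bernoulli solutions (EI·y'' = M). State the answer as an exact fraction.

y(32/5) = -22/140625 m

Load 1 — point force P=18 kN at a=4 m (b=L-a=4):
  y_1 = -Pa²(L-x)²(3bL-(3b+a)(L-x))/(6L³EI)  [x>a] = -18·4²·(8-(32/5))²·(3·4·8-(3·4+4)·(8-(32/5)))/(6·8³·100000) = -66/390625 m
Load 2 — applied couple M₀=4 kN·m at a=8/3 m (b=L-a=16/3):
  y_2 = (R_Ax³/6 - M_Ax²/2 - M₀(x-a)²/2)/EI  [x>a] with R_A=2/3, M_A=0 = ((2/3)·(32/5)³/6 - 0·(32/5)²/2 - 4·((32/5)-(8/3))²/2)/100000 = 44/3515625 m
Superposition: y = Σ y_i = -22/140625 m ≈ -0.000156 m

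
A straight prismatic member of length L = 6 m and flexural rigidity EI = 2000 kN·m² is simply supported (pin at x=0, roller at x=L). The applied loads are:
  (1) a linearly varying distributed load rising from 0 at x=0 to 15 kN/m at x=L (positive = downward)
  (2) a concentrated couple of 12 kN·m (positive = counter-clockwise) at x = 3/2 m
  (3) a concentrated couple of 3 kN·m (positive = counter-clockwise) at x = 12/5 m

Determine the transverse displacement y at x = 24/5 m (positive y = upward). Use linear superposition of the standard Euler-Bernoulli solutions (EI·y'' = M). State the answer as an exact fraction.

Load 1 — triangular load w₀=15 kN/m (0→w₀ over full span):
  y_1 = -w₀x(7L⁴-10L²x²+3x⁴)/(360LEI) = -15·(24/5)·(7·6⁴-10·6²·(24/5)²+3·(24/5)⁴)/(360·6·2000) = -30861/781250 m
Load 2 — applied couple M₀=12 kN·m at a=3/2 m (b=L-a=9/2):
  y_2 = (M₀x³/(6L)-M₀(x-a)²/2+C₁x)/EI  [x>a] with C₁=M₀(3b²-L²)/(6L)=33/4 = (12·(24/5)³/(6·6)-12·((24/5)-(3/2))²/2+(33/4)·(24/5))/2000 = 2781/500000 m
Load 3 — applied couple M₀=3 kN·m at a=12/5 m (b=L-a=18/5):
  y_3 = (M₀x³/(6L)-M₀(x-a)²/2+C₁x)/EI  [x>a] with C₁=M₀(3b²-L²)/(6L)=6/25 = (3·(24/5)³/(6·6)-3·((24/5)-(12/5))²/2+(6/25)·(24/5))/2000 = 27/31250 m
Superposition: y = Σ y_i = -413451/12500000 m ≈ -0.033076 m

y(24/5) = -413451/12500000 m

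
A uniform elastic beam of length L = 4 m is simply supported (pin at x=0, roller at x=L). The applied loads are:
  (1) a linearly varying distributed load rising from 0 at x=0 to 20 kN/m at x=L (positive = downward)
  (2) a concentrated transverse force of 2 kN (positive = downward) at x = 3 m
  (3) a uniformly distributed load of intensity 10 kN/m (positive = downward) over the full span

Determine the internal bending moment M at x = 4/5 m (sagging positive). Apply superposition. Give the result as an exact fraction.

M(4/5) = 586/25 kN·m

Load 1 — triangular load w₀=20 kN/m (0→w₀ over full span):
  M_1 = w₀Lx/6 - w₀x³/(6L) = 20·4·(4/5)/6 - 20·(4/5)³/(6·4) = 256/25 kN·m
Load 2 — point force P=2 kN at a=3 m (b=L-a=1):
  M_2 = Pbx/L  [x≤a] = 2·1·(4/5)/4 = 2/5 kN·m
Load 3 — uniform load w=10 kN/m over full span:
  M_3 = wx(L-x)/2 = 10·(4/5)·(4-(4/5))/2 = 64/5 kN·m
Superposition: M = Σ M_i = 586/25 kN·m ≈ 23.440000 kN·m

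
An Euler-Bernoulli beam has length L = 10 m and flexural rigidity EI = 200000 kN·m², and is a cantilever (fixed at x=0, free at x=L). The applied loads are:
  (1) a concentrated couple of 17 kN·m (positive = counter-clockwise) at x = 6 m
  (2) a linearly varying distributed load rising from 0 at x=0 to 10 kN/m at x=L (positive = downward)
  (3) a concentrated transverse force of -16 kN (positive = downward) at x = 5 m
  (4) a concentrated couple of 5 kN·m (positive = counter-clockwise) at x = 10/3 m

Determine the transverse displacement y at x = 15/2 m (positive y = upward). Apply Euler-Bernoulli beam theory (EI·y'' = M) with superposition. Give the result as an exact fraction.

Load 1 — applied couple M₀=17 kN·m at a=6 m (b=L-a=4):
  y_1 = M₀a(2x-a)/(2EI)  [x>a] = 17·6·(2·(15/2)-6)/(2·200000) = 459/200000 m
Load 2 — triangular load w₀=10 kN/m (0→w₀ over full span):
  y_2 = (w₀Lx³/12-w₀L²x²/6-w₀x⁵/(120L))/EI = (10·10·(15/2)³/12-10·10²·(15/2)²/6-10·(15/2)⁵/(120·10))/200000 = -2481/81920 m
Load 3 — point force P=-16 kN at a=5 m (b=L-a=5):
  y_3 = -Pa²(3x-a)/(6EI)  [x>a] = -(-16)·5²·(3·(15/2)-5)/(6·200000) = 7/1200 m
Load 4 — applied couple M₀=5 kN·m at a=10/3 m (b=L-a=20/3):
  y_4 = M₀a(2x-a)/(2EI)  [x>a] = 5·(10/3)·(2·(15/2)-(10/3))/(2·200000) = 7/14400 m
Superposition: y = Σ y_i = -9986089/460800000 m ≈ -0.021671 m

y(15/2) = -9986089/460800000 m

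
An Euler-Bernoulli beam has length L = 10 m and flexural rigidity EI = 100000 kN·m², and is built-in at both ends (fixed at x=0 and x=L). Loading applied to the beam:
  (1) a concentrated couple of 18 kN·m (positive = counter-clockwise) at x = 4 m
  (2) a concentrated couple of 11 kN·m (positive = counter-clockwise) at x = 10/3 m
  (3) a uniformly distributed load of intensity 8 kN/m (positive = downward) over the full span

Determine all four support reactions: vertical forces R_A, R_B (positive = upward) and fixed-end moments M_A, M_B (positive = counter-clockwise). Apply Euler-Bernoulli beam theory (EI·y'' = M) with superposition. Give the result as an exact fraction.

Load 1 — applied couple M₀=18 kN·m at a=4 m (b=L-a=6):
  R_A = 6M₀ab/L³ = 6·18·4·6/10³ = 324/125 kN
  M_A = M₀b(2a-b)/L² = 18·6·(2·4-6)/10² = 54/25 kN·m
  R_B = -6M₀ab/L³ = -6·18·4·6/10³ = -324/125 kN
  M_B = M₀a(2b-a)/L² = 18·4·(2·6-4)/10² = 144/25 kN·m
Load 2 — applied couple M₀=11 kN·m at a=10/3 m (b=L-a=20/3):
  R_A = 6M₀ab/L³ = 6·11·(10/3)·(20/3)/10³ = 22/15 kN
  M_A = M₀b(2a-b)/L² = 11·(20/3)·(2·(10/3)-(20/3))/10² = 0 kN·m
  R_B = -6M₀ab/L³ = -6·11·(10/3)·(20/3)/10³ = -22/15 kN
  M_B = M₀a(2b-a)/L² = 11·(10/3)·(2·(20/3)-(10/3))/10² = 11/3 kN·m
Load 3 — uniform load w=8 kN/m over full span:
  R_A = wL/2 = 8·10/2 = 40 kN
  M_A = wL²/12 = 8·10²/12 = 200/3 kN·m
  R_B = wL/2 = 8·10/2 = 40 kN
  M_B = -wL²/12 = -8·10²/12 = -200/3 kN·m
Superposition: R_A = 16522/375 kN, M_A = 5162/75 kN·m, R_B = 13478/375 kN, M_B = -1431/25 kN·m

R_A = 16522/375 kN, M_A = 5162/75 kN·m, R_B = 13478/375 kN, M_B = -1431/25 kN·m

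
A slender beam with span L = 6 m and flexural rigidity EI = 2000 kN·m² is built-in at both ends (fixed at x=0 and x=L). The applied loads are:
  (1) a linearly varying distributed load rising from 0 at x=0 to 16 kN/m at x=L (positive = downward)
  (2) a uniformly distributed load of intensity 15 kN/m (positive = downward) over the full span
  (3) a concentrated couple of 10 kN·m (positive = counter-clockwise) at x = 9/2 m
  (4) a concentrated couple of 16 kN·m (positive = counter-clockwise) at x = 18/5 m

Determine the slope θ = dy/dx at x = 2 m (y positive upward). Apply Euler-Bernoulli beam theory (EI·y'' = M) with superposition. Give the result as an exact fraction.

Load 1 — triangular load w₀=16 kN/m (0→w₀ over full span):
  θ_1 = -w₀(2x(L-x)(L-2x)(x+2L)+x²(L-x)²)/(120LEI) = -16·(2·2·(6-2)·(6-2·2)·(2+2·6)+2²·(6-2)²)/(120·6·2000) = -32/5625 rad
Load 2 — uniform load w=15 kN/m over full span:
  θ_2 = -wx(L-x)(L-2x)/(12EI) = -15·2·(6-2)·(6-2·2)/(12·2000) = -1/100 rad
Load 3 — applied couple M₀=10 kN·m at a=9/2 m (b=L-a=3/2):
  θ_3 = (R_Ax²/2 - M_Ax)/EI  [x≤a] with R_A=15/8, M_A=25/8 = ((15/8)·2²/2 - (25/8)·2)/2000 = -1/800 rad
Load 4 — applied couple M₀=16 kN·m at a=18/5 m (b=L-a=12/5):
  θ_4 = (R_Ax²/2 - M_Ax)/EI  [x≤a] with R_A=96/25, M_A=128/25 = ((96/25)·2²/2 - (128/25)·2)/2000 = -4/3125 rad
Superposition: θ = Σ θ_i = -16397/900000 rad ≈ -0.018219 rad

θ(2) = -16397/900000 rad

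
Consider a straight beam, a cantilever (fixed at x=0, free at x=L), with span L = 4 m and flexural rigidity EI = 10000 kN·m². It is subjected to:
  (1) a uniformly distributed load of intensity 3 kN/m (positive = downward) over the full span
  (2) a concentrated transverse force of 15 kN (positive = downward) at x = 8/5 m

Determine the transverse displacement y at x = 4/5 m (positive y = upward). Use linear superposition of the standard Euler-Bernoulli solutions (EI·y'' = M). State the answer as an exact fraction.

y(4/5) = -512/390625 m

Load 1 — uniform load w=3 kN/m over full span:
  y_1 = -wx²(x²-4Lx+6L²)/(24EI) = -3·(4/5)²·((4/5)²-4·4·(4/5)+6·4²)/(24·10000) = -262/390625 m
Load 2 — point force P=15 kN at a=8/5 m (b=L-a=12/5):
  y_2 = -Px²(3a-x)/(6EI)  [x≤a] = -15·(4/5)²·(3·(8/5)-(4/5))/(6·10000) = -2/3125 m
Superposition: y = Σ y_i = -512/390625 m ≈ -0.001311 m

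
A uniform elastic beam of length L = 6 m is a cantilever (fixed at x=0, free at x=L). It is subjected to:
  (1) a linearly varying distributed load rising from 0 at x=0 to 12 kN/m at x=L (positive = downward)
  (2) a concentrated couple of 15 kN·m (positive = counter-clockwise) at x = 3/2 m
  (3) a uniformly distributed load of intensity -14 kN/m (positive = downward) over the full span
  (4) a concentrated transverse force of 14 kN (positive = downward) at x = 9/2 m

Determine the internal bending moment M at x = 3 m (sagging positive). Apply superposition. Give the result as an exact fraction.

Load 1 — triangular load w₀=12 kN/m (0→w₀ over full span):
  M_1 = w₀Lx/2 - w₀L²/3 - w₀x³/(6L) = 12·6·3/2 - 12·6²/3 - 12·3³/(6·6) = -45 kN·m
Load 2 — applied couple M₀=15 kN·m at a=3/2 m (b=L-a=9/2):
  M_2 = 0  [x>a] = 0 kN·m
Load 3 — uniform load w=-14 kN/m over full span:
  M_3 = -w(L-x)²/2 = -(-14)·(6-3)²/2 = 63 kN·m
Load 4 — point force P=14 kN at a=9/2 m (b=L-a=3/2):
  M_4 = -P(a-x)  [x≤a] = -14·((9/2)-3) = -21 kN·m
Superposition: M = Σ M_i = -3 kN·m ≈ -3.000000 kN·m

M(3) = -3 kN·m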